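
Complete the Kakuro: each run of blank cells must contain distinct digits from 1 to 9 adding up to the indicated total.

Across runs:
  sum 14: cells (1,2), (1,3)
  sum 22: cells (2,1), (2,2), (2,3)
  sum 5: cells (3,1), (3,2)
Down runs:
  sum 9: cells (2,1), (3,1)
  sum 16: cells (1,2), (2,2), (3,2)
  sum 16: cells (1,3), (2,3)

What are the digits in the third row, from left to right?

16 in 2 cells must be {7,9}.
The 14 across and the 16 down share only 9, so (1,3) = 9.
(2,3) = 16 − 9 = 7 completes the 16 down.
(1,2) = 14 − 9 = 5 completes the 14 across.
(2,1) = 6: the only remaining digit allowed by both the 22 across and the 9 down.
(2,2) = 22 − 13 = 9 completes the 22 across.
(3,1) = 9 − 6 = 3 completes the 9 down.
(3,2) = 5 − 3 = 2 completes the 5 across.

3, 2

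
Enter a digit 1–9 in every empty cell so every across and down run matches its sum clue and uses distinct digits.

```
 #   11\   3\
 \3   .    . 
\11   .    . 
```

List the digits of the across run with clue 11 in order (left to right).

9 2

3 in 2 cells must be {1,2}.
The 3 across and the 11 down share only 2, so R1C1 = 2.
R1C2 = 3 − 2 = 1 completes the 3 across.
R2C1 = 11 − 2 = 9 completes the 11 down.
R2C2 = 11 − 9 = 2 completes the 11 across.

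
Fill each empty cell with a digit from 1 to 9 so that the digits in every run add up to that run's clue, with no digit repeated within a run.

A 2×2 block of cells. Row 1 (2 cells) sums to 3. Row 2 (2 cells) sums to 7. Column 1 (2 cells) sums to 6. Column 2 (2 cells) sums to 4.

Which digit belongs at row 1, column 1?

2

3 in 2 cells must be {1,2}; 4 in 2 cells must be {1,3}.
The 3 across and the 4 down share only 1, so (1,2) = 1.
(2,2) = 4 − 1 = 3 completes the 4 down.
(1,1) = 3 − 1 = 2 completes the 3 across.
(2,1) = 7 − 3 = 4 completes the 7 across.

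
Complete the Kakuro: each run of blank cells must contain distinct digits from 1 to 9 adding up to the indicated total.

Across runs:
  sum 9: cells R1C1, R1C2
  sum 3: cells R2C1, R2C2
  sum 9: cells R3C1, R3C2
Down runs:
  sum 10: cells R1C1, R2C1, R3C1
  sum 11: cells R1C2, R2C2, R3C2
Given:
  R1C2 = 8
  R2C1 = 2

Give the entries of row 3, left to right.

3 in 2 cells must be {1,2}.
R1C1 = 9 − 8 = 1 completes the 9 across.
R2C2 = 3 − 2 = 1 completes the 3 across.
R3C1 = 10 − 3 = 7 completes the 10 down.
R3C2 = 9 − 7 = 2 completes the 9 across.

7, 2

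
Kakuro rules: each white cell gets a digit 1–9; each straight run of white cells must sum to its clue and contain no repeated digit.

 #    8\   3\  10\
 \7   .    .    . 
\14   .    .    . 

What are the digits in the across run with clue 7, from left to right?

1 2 4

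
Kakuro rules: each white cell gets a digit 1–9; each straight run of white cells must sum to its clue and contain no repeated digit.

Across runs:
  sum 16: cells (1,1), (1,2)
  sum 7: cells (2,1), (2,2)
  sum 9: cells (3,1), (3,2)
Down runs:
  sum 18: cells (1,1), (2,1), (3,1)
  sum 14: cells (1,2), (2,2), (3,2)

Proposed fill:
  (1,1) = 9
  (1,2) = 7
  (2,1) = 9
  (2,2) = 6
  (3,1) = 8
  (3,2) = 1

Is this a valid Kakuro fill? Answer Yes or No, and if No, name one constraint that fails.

No — the down run (1,1)–(3,1) sums to 26, not 18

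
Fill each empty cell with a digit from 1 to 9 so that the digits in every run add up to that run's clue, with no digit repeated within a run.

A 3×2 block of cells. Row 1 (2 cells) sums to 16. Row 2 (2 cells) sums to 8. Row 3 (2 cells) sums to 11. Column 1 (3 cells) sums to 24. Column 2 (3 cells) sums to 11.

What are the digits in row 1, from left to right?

9 7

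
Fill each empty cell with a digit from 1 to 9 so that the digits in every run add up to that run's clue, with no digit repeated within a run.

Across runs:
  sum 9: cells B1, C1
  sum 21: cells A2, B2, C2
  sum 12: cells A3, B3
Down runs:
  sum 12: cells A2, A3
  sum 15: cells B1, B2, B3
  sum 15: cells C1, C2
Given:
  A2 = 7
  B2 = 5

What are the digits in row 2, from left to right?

7, 5, 9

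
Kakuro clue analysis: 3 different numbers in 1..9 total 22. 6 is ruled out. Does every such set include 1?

No

The only way to make 22 from 3 distinct digits under that restriction is {5,8,9}, which does not contain 1.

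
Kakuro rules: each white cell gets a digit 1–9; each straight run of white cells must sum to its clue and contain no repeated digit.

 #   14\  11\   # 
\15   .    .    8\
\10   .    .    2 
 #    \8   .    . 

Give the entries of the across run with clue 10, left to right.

5, 3, 2

Given what's placed, R2C1 must be 5 to fit the 10 across and 14 down.
R2C2 = 10 − 7 = 3 completes the 10 across.
R3C3 = 8 − 2 = 6 completes the 8 down.
R1C1 = 14 − 5 = 9 completes the 14 down.
R1C2 = 15 − 9 = 6 completes the 15 across.
R3C2 = 8 − 6 = 2 completes the 8 across.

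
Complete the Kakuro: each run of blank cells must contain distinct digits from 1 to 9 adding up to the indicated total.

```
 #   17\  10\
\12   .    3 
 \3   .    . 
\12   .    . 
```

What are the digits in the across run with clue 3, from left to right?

3 in 2 cells must be {1,2}.
R1C1 = 12 − 3 = 9 completes the 12 across.
R3C2 = 5: the only remaining digit allowed by both the 12 across and the 10 down.
R2C2 = 10 − 8 = 2 completes the 10 down.
R3C1 = 12 − 5 = 7 completes the 12 across.
R2C1 = 3 − 2 = 1 completes the 3 across.

1 2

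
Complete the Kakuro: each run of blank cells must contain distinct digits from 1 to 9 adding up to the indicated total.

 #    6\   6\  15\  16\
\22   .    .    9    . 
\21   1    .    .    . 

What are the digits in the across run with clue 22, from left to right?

16 in 2 cells must be {7,9}.
R1C1 = 6 − 1 = 5 completes the 6 down.
R1C4 = 7: the only remaining digit allowed by both the 22 across and the 16 down.
R2C3 = 15 − 9 = 6 completes the 15 down.
R2C4 = 16 − 7 = 9 completes the 16 down.
R1C2 = 22 − 21 = 1 completes the 22 across.
R2C2 = 21 − 16 = 5 completes the 21 across.

5, 1, 9, 7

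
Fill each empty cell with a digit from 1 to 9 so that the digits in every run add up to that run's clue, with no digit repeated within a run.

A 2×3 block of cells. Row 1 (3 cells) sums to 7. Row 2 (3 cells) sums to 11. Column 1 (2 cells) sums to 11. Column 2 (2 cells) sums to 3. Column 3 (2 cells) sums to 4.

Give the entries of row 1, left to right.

4, 2, 1

7 in 3 cells must be {1,2,4}; 3 in 2 cells must be {1,2}; 4 in 2 cells must be {1,3}.
The 7 across and the 4 down share only 1, so (1,3) = 1.
(2,3) = 4 − 1 = 3 completes the 4 down.
Given what's placed, (1,2) must be 2 to fit the 7 across and 3 down.
(2,2) = 3 − 2 = 1 completes the 3 down.
(1,1) = 7 − 3 = 4 completes the 7 across.
(2,1) = 11 − 4 = 7 completes the 11 across.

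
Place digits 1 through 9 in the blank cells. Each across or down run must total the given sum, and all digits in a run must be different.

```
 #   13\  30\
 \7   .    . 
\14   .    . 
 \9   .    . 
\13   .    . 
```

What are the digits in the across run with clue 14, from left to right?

6, 8

30 in 4 cells must be {6,7,8,9}.
Only 6 fits R1C2 under both its across sum 7 and down sum 30.
R1C1 = 7 − 6 = 1 completes the 7 across.
Nothing is forced directly, so branch on R3C2, whose candidates are 7 or 8. If R3C2 = 8: that forces R2C2 = 9, after which R3C1 would have to be in {1} for the 9 across but in {2,3,4,5,6,7} for the 13 down — contradiction. So R3C2 = 7.
R3C1 = 9 − 7 = 2 completes the 9 across.
R2C1 = 6: the only remaining digit allowed by both the 14 across and the 13 down.
R2C2 = 14 − 6 = 8 completes the 14 across.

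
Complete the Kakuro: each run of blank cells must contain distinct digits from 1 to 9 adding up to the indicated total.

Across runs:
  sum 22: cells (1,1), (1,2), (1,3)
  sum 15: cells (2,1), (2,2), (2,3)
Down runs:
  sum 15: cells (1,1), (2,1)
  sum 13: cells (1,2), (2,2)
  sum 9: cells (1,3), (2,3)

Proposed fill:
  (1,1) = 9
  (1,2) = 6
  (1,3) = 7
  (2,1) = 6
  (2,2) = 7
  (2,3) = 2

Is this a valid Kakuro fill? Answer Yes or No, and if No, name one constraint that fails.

Yes

Across: 9+6+7=22; 6+7+2=15. Down: 9+6=15; 6+7=13; 7+2=9. No digit repeats within any run.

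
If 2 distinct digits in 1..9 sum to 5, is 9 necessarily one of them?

No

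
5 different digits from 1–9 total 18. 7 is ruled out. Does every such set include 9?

No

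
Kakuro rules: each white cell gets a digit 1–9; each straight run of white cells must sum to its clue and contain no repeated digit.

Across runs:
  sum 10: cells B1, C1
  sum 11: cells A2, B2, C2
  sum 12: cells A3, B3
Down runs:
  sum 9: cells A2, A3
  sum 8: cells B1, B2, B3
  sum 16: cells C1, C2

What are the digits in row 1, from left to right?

16 in 2 cells must be {7,9}.
The 11 across and the 16 down share only 7, so C2 = 7.
C1 = 16 − 7 = 9 completes the 16 down.
B1 = 10 − 9 = 1 completes the 10 across.
B2 = 3: the only remaining digit allowed by both the 11 across and the 8 down.
B3 = 8 − 4 = 4 completes the 8 down.
A2 = 11 − 10 = 1 completes the 11 across.
A3 = 12 − 4 = 8 completes the 12 across.

1 9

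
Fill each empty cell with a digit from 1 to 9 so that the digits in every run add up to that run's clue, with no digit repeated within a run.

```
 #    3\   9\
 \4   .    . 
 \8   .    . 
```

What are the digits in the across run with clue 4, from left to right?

1 3

4 in 2 cells must be {1,3}; 3 in 2 cells must be {1,2}.
The 4 across and the 3 down share only 1, so R1C1 = 1.
R1C2 = 4 − 1 = 3 completes the 4 across.
R2C1 = 3 − 1 = 2 completes the 3 down.
R2C2 = 8 − 2 = 6 completes the 8 across.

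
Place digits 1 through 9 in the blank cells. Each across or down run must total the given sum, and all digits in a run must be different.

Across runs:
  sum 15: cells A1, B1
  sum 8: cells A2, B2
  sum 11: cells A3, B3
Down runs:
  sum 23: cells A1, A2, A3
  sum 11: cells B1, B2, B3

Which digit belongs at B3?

3

23 in 3 cells must be {6,8,9}.
The 8 across and the 23 down share only 6, so A2 = 6.
B2 = 8 − 6 = 2 completes the 8 across.
Nothing is forced directly, so branch on A1, whose candidates are 8 or 9. If A1 = 8: then B1 would have to be in {7} for the 15 across but in {1,3,4,5,6,8} for the 11 down — contradiction. So A1 = 9.
B1 = 15 − 9 = 6 completes the 15 across.
A3 = 23 − 15 = 8 completes the 23 down.
B3 = 11 − 8 = 3 completes the 11 across.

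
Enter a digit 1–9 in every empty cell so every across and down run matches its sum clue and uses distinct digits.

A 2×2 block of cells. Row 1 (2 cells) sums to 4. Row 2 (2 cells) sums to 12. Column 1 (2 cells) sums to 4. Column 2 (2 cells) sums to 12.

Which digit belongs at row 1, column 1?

1

4 in 2 cells must be {1,3}.
The 4 across and the 12 down share only 3, so (1,2) = 3.
The 12 across and the 4 down share only 3, so (2,1) = 3.
(2,2) = 12 − 3 = 9 completes the 12 across.
(1,1) = 4 − 3 = 1 completes the 4 across.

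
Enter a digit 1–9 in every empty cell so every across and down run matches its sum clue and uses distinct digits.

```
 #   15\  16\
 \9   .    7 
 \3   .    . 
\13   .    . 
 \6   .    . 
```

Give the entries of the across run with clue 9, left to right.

2 7

3 in 2 cells must be {1,2}.
R1C1 = 9 − 7 = 2 completes the 9 across.
Given what's placed, R2C1 must be 1 to fit the 3 across and 15 down.
R2C2 = 3 − 1 = 2 completes the 3 across.
No cell is forced outright now. R4C2 can only be 1 or 4 (the digits allowed by both its 6 across and its 16 down). If R4C2 = 4: then R3C2 would have to be in {4,5,6,7,8,9} for the 13 across but in {3} for the 16 down — contradiction. So R4C2 = 1.
R3C2 = 16 − 10 = 6 completes the 16 down.
R4C1 = 6 − 1 = 5 completes the 6 across.
R3C1 = 13 − 6 = 7 completes the 13 across.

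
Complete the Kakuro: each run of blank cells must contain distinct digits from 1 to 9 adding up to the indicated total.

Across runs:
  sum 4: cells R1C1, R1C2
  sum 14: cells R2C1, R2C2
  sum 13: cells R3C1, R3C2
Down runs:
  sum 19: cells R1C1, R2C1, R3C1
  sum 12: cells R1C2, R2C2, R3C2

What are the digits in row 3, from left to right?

7, 6

4 in 2 cells must be {1,3}.
The 4 across and the 19 down share only 3, so R1C1 = 3.
R1C2 = 4 − 3 = 1 completes the 4 across.
Given what's placed, R2C1 must be 9 to fit the 14 across and 19 down.
R2C2 = 14 − 9 = 5 completes the 14 across.
R3C1 = 19 − 12 = 7 completes the 19 down.
R3C2 = 13 − 7 = 6 completes the 13 across.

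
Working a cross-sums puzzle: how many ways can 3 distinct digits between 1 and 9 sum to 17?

7

3 distinct digits from 1–9 sum between 6 and 24.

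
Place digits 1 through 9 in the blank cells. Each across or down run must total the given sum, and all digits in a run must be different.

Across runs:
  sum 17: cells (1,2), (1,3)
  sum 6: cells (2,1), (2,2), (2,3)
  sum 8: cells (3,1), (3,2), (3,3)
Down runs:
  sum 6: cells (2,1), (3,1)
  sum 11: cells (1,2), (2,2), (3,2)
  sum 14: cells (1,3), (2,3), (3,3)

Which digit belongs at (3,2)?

17 in 2 cells must be {8,9}; 6 in 3 cells must be {1,2,3}.
Only 8 fits (1,2) under both its across sum 17 and down sum 11.
(1,3) = 17 − 8 = 9 completes the 17 across.
Nothing is forced directly, so branch on (2,1), whose candidates are 1 or 2. If (2,1) = 2: that forces (2,2) = 1, (2,3) = 3, (3,1) = 4, after which (3,2) would have to be in {1,3} for the 8 across but in {2} for the 11 down — contradiction. So (2,1) = 1.
(2,2) = 2: the only remaining digit allowed by both the 6 across and the 11 down.
(2,3) = 6 − 3 = 3 completes the 6 across.
(3,1) = 6 − 1 = 5 completes the 6 down.
(3,2) = 11 − 10 = 1 completes the 11 down.

1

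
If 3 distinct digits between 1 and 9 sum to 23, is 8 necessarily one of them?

The only way to make 23 from 3 distinct digits is {6,8,9}, which contains 8.

Yes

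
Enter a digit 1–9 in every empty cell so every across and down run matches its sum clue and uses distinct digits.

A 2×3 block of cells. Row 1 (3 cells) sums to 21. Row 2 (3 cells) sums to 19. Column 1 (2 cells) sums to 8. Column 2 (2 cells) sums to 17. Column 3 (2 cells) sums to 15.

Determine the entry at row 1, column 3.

17 in 2 cells must be {8,9}.
Nothing is forced directly, so branch on (1,1), whose candidates are 5 or 6 or 7. If (1,1) = 5: that forces (1,2) = 9, (1,3) = 7, (2,1) = 3, after which (2,2) would have to be in {7,9} for the 19 across but in {8} for the 17 down — contradiction. If (1,1) = 7: then (2,1) would have to be in {2,3,4,5,6,7,8,9} for the 19 across but in {1} for the 8 down — contradiction. So (1,1) = 6.
Given what's placed, (1,2) must be 8 to fit the 21 across and 17 down.
(1,3) = 21 − 14 = 7 completes the 21 across.
(2,1) = 8 − 6 = 2 completes the 8 down.
(2,2) = 17 − 8 = 9 completes the 17 down.
(2,3) = 19 − 11 = 8 completes the 19 across.

7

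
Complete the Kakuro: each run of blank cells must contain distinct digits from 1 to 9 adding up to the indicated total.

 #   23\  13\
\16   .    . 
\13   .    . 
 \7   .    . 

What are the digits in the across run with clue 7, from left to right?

6, 1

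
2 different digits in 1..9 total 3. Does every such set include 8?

The only way to make 3 from 2 distinct digits is {1,2}, which does not contain 8.

No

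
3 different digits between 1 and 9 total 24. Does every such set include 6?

No

The only way to make 24 from 3 distinct digits is {7,8,9}, which does not contain 6.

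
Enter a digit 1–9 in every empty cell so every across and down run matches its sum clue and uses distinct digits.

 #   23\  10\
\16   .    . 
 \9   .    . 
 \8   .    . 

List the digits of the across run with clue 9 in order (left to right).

16 in 2 cells must be {7,9}; 23 in 3 cells must be {6,8,9}.
The 16 across and the 23 down share only 9, so R1C1 = 9.
R1C2 = 16 − 9 = 7 completes the 16 across.
Given what's placed, R3C1 must be 6 to fit the 8 across and 23 down.
R3C2 = 8 − 6 = 2 completes the 8 across.
R2C1 = 23 − 15 = 8 completes the 23 down.
R2C2 = 9 − 8 = 1 completes the 9 across.

8, 1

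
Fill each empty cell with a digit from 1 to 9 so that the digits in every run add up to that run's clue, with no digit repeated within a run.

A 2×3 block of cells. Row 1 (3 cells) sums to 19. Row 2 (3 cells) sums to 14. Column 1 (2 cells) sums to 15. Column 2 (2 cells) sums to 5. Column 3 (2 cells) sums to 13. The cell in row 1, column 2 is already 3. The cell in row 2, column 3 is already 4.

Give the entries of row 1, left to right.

7 3 9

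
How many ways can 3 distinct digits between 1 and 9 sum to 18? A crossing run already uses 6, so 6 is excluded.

3 distinct digits from 1–9 sum between 6 and 24.
Dropping sets that contain 6.
Enumerating: {1,8,9}, {2,7,9}, {3,7,8}, {4,5,9}.

4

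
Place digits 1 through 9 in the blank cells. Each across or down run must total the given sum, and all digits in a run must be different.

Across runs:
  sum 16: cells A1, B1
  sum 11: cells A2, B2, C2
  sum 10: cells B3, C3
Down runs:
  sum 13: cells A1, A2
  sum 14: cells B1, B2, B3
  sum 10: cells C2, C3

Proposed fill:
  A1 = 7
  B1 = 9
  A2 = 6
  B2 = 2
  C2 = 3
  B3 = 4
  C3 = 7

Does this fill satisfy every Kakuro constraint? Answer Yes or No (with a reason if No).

No — the across run B3–C3 sums to 11, not 10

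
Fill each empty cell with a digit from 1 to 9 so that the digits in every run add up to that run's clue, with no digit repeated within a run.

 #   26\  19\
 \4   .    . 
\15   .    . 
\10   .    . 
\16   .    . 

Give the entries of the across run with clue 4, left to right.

4 in 2 cells must be {1,3}; 16 in 2 cells must be {7,9}.
Only 3 fits R1C1 under both its across sum 4 and down sum 26.
R1C2 = 4 − 3 = 1 completes the 4 across.

3, 1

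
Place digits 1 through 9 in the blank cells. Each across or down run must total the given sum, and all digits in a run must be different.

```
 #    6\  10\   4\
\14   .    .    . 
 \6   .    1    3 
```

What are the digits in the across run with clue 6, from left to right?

2 1 3

6 in 3 cells must be {1,2,3}; 4 in 2 cells must be {1,3}.
R1C2 = 10 − 1 = 9 completes the 10 down.
R1C3 = 4 − 3 = 1 completes the 4 down.
R2C1 = 6 − 4 = 2 completes the 6 across.
R1C1 = 14 − 10 = 4 completes the 14 across.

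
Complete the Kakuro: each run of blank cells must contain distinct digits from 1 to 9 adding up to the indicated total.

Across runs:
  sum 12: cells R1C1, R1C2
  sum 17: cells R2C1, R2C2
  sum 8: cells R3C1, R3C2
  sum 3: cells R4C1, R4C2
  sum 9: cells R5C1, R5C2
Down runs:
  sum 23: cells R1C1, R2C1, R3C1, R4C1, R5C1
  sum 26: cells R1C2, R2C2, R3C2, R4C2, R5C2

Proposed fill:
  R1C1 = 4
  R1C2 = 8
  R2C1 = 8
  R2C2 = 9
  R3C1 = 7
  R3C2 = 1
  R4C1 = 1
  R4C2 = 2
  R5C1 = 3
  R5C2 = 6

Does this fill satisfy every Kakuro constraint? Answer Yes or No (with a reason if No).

Across: 4+8=12; 8+9=17; 7+1=8; 1+2=3; 3+6=9. Down: 4+8+7+1+3=23; 8+9+1+2+6=26. No digit repeats within any run.

Yes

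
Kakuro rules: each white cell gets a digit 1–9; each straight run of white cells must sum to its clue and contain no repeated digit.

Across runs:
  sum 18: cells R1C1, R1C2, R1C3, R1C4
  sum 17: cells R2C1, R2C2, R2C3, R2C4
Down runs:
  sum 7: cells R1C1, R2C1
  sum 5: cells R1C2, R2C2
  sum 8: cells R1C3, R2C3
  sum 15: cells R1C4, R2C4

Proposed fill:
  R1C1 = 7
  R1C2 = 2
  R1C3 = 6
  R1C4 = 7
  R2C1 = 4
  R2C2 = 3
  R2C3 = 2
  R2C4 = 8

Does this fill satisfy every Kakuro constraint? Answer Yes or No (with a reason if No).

No — the down run R1C1–R2C1 sums to 11, not 7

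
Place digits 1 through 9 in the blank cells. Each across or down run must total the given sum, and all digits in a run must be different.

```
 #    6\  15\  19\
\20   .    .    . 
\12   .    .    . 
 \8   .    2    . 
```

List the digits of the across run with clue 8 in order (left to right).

6 in 3 cells must be {1,2,3}.
R1C1 = 3: only digit in both the 20-across and 6-down candidate sets.
Given what's placed, R3C1 must be 1 to fit the 8 across and 6 down.
R3C3 = 8 − 3 = 5 completes the 8 across.

1, 2, 5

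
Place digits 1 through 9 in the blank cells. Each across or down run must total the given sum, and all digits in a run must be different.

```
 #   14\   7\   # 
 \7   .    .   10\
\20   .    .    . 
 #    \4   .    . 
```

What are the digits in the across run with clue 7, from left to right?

4 in 2 cells must be {1,3}; 7 in 3 cells must be {1,2,4}.
The 20 across and the 7 down share only 4, so R2C2 = 4.
R3C2 = 1: the only remaining digit allowed by both the 4 across and the 7 down.
R3C3 = 4 − 1 = 3 completes the 4 across.
R1C2 = 7 − 5 = 2 completes the 7 down.
R2C1 = 9: the only remaining digit allowed by both the 20 across and the 14 down.
R2C3 = 20 − 13 = 7 completes the 20 across.
R1C1 = 7 − 2 = 5 completes the 7 across.

5 2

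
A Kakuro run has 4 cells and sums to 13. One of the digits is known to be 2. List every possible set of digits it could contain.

{1,2,3,7}; {1,2,4,6}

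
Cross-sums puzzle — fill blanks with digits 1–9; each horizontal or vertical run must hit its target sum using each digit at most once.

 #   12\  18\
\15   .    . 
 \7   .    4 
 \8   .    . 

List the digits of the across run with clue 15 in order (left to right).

7 8

R2C1 = 7 − 4 = 3 completes the 7 across.
Nothing is forced directly, so branch on R1C1, whose candidates are 7 or 8. If R1C1 = 8: then R1C2 would have to be in {7} for the 15 across but in {5,6,8,9} for the 18 down — contradiction. So R1C1 = 7.
R1C2 = 15 − 7 = 8 completes the 15 across.
R3C1 = 12 − 10 = 2 completes the 12 down.
R3C2 = 8 − 2 = 6 completes the 8 across.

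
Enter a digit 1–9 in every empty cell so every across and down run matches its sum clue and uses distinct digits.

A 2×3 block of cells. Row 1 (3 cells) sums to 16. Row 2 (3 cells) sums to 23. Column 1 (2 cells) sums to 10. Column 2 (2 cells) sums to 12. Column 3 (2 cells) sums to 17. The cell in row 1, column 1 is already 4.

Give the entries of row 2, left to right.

23 in 3 cells must be {6,8,9}; 17 in 2 cells must be {8,9}.
(1,3) = 9: the only remaining digit allowed by both the 16 across and the 17 down.
(2,1) = 10 − 4 = 6 completes the 10 down.
(2,3) = 17 − 9 = 8 completes the 17 down.
(1,2) = 16 − 13 = 3 completes the 16 across.
(2,2) = 23 − 14 = 9 completes the 23 across.

6 9 8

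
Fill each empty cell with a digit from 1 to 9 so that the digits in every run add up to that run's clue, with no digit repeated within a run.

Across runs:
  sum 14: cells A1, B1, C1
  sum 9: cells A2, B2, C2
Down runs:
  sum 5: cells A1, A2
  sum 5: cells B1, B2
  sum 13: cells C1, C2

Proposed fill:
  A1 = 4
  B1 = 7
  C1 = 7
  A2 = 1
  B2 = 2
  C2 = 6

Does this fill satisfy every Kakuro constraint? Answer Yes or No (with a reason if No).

No — the down run B1–B2 sums to 9, not 5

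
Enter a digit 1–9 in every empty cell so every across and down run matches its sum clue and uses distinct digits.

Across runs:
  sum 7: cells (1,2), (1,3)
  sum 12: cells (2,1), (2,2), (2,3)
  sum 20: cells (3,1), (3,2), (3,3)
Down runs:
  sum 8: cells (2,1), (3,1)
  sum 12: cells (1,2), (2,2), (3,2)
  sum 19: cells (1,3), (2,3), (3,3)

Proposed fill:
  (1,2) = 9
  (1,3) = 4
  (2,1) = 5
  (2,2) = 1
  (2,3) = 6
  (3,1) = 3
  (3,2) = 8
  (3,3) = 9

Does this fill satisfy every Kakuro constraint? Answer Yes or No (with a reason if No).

No — the down run (1,2)–(3,2) sums to 18, not 12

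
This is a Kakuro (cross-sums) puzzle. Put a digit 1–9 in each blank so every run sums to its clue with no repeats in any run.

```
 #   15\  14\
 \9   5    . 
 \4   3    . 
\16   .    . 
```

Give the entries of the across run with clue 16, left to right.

4 in 2 cells must be {1,3}; 16 in 2 cells must be {7,9}.
R1C2 = 9 − 5 = 4 completes the 9 across.
R2C2 = 4 − 3 = 1 completes the 4 across.
R3C1 = 15 − 8 = 7 completes the 15 down.
R3C2 = 16 − 7 = 9 completes the 16 across.

7 9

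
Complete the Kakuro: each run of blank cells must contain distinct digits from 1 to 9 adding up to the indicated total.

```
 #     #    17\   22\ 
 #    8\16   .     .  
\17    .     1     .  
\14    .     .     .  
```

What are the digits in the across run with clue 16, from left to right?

16 in 2 cells must be {7,9}.
Given what's placed, R2C1 must be 7 to fit the 17 across and 8 down.
R2C3 = 17 − 8 = 9 completes the 17 across.
R3C1 = 8 − 7 = 1 completes the 8 down.
R1C3 = 7: the only remaining digit allowed by both the 16 across and the 22 down.
R3C3 = 22 − 16 = 6 completes the 22 down.
R1C2 = 16 − 7 = 9 completes the 16 across.
R3C2 = 14 − 7 = 7 completes the 14 across.

9, 7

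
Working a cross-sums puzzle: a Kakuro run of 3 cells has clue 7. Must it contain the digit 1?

Yes

The only way to make 7 from 3 distinct digits is {1,2,4}, which contains 1.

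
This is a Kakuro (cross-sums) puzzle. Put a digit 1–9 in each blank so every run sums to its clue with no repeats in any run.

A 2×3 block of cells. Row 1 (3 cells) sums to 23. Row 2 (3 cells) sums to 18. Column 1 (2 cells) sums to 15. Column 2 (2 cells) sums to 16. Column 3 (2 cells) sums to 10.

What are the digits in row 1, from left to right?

23 in 3 cells must be {6,8,9}; 16 in 2 cells must be {7,9}.
The 23 across and the 16 down share only 9, so (1,2) = 9.
(2,2) = 16 − 9 = 7 completes the 16 down.
Nothing is forced directly, so branch on (1,1), whose candidates are 6 or 8. If (1,1) = 8: that forces (1,3) = 6, after which (2,1) would have to be in {2,3,5,6,8,9} for the 18 across but in {7} for the 15 down — contradiction. So (1,1) = 6.
(1,3) = 23 − 15 = 8 completes the 23 across.
(2,1) = 15 − 6 = 9 completes the 15 down.
(2,3) = 18 − 16 = 2 completes the 18 across.

6 9 8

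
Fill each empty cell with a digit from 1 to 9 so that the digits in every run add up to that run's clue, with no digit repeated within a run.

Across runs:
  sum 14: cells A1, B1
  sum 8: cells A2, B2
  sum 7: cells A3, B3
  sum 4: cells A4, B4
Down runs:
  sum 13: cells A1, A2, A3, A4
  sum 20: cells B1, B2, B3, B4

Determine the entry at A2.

1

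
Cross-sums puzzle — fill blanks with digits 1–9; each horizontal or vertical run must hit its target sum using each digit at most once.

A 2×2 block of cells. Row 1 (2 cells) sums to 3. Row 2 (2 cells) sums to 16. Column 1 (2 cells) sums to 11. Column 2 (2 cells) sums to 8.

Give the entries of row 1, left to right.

2, 1

3 in 2 cells must be {1,2}; 16 in 2 cells must be {7,9}.
The 3 across and the 11 down share only 2, so (1,1) = 2.
(1,2) = 3 − 2 = 1 completes the 3 across.
(2,1) = 11 − 2 = 9 completes the 11 down.
(2,2) = 16 − 9 = 7 completes the 16 across.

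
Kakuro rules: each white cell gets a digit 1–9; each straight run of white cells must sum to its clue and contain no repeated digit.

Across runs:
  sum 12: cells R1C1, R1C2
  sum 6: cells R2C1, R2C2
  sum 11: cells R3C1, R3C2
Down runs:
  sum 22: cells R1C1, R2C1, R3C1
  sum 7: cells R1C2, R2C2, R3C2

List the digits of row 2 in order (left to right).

5, 1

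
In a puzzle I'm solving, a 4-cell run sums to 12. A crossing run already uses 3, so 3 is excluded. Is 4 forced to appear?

Yes

The only way to make 12 from 4 distinct digits under that restriction is {1,2,4,5}, which contains 4.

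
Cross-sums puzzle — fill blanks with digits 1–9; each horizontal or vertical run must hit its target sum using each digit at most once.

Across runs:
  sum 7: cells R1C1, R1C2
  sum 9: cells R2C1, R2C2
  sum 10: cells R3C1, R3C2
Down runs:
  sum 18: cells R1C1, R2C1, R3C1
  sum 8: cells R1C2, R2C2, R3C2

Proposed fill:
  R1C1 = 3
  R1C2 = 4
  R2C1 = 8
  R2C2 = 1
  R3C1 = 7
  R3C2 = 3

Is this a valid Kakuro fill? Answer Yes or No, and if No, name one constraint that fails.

Yes

Across: 3+4=7; 8+1=9; 7+3=10. Down: 3+8+7=18; 4+1+3=8. No digit repeats within any run.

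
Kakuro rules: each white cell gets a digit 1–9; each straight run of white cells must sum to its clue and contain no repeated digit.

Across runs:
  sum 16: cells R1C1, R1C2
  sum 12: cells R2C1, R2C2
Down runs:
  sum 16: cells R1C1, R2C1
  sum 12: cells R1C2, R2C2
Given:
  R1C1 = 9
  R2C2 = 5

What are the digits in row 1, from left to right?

9 7

16 in 2 cells must be {7,9}.
R1C2 = 16 − 9 = 7 completes the 16 across.
R2C1 = 12 − 5 = 7 completes the 12 across.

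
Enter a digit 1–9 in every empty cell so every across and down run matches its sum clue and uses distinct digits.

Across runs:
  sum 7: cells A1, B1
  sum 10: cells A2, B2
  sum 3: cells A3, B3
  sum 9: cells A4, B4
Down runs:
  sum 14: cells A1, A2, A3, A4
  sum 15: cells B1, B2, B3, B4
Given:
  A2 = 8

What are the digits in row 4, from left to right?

3 in 2 cells must be {1,2}.
B2 = 10 − 8 = 2 completes the 10 across.
B3 = 1: the only remaining digit allowed by both the 3 across and the 15 down.
A3 = 3 − 1 = 2 completes the 3 across.
No cell is forced outright now. A1 can only be 1 or 3 (the digits allowed by both its 7 across and its 14 down). If A1 = 1: then B1 would have to be in {6} for the 7 across but in {3,4,5,7,8,9} for the 15 down — contradiction. So A1 = 3.
B1 = 7 − 3 = 4 completes the 7 across.
A4 = 14 − 13 = 1 completes the 14 down.
B4 = 9 − 1 = 8 completes the 9 across.

1 8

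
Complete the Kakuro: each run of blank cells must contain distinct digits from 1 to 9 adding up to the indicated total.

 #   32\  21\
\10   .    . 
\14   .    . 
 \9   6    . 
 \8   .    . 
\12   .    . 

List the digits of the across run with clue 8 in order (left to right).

R3C2 = 9 − 6 = 3 completes the 9 across.
No cell is forced outright now. R4C1 can only be 2 or 5 or 7 (the digits allowed by both its 8 across and its 32 down). If R4C1 = 2: that forces R4C2 = 6, R2C2 = 9, after which R5C2 would have to be in {3,4,5,7,8,9} for the 12 across but in {1,2} for the 21 down — contradiction. If R4C1 = 5: then R4C2 would have to be in {3} for the 8 across but in {1,2,4,5,6,7,8,9} for the 21 down — contradiction. So R4C1 = 7.
R4C2 = 8 − 7 = 1 completes the 8 across.

7, 1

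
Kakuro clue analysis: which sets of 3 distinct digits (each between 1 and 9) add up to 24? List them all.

{7,8,9}

3 distinct digits from 1–9 sum between 6 and 24.
Only one set works: {7,8,9}.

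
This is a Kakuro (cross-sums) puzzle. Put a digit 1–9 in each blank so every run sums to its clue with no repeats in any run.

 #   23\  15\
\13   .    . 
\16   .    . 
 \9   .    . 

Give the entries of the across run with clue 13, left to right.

16 in 2 cells must be {7,9}; 23 in 3 cells must be {6,8,9}.
The 16 across and the 23 down share only 9, so R2C1 = 9.
R2C2 = 16 − 9 = 7 completes the 16 across.
Nothing is forced directly, so branch on R1C1, whose candidates are 6 or 8. If R1C1 = 6: then R1C2 would have to be in {7} for the 13 across but in {2,3,5,6} for the 15 down — contradiction. So R1C1 = 8.
R1C2 = 13 − 8 = 5 completes the 13 across.
R3C1 = 23 − 17 = 6 completes the 23 down.
R3C2 = 9 − 6 = 3 completes the 9 across.

8 5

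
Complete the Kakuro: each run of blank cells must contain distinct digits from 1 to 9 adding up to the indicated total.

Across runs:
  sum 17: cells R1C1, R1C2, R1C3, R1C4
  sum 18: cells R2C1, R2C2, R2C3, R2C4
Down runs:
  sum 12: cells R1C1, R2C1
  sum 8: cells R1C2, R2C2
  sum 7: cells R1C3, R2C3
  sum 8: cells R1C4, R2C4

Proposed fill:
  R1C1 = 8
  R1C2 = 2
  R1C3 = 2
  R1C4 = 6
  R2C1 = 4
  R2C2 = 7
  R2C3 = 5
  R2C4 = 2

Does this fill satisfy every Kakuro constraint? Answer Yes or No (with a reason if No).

No — the down run R1C2–R2C2 sums to 9, not 8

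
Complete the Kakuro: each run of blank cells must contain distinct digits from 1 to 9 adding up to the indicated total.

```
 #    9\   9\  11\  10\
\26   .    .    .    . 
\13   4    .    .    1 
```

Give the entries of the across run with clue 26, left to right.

5 4 8 9

R1C1 = 9 − 4 = 5 completes the 9 down.
R1C4 = 10 − 1 = 9 completes the 10 down.
No cell is forced outright now. R1C2 can only be 4 or 8 (the digits allowed by both its 26 across and its 9 down). If R1C2 = 8: that forces R1C3 = 4, after which R2C2 would have to be in {2,3,5,6} for the 13 across but in {1} for the 9 down — contradiction. So R1C2 = 4.
R1C3 = 26 − 18 = 8 completes the 26 across.
R2C2 = 9 − 4 = 5 completes the 9 down.
R2C3 = 13 − 10 = 3 completes the 13 across.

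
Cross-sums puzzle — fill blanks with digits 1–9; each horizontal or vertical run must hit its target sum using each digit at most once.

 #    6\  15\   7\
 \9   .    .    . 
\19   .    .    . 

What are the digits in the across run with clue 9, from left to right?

2 6 1

The 9 across and the 15 down share only 6, so R1C2 = 6.
R2C2 = 15 − 6 = 9 completes the 15 down.
Nothing is forced directly, so branch on R2C1, whose candidates are 2 or 4. If R2C1 = 2: then R1C1 would have to be in {1,2} for the 9 across but in {4} for the 6 down — contradiction. So R2C1 = 4.
R1C1 = 6 − 4 = 2 completes the 6 down.
R1C3 = 9 − 8 = 1 completes the 9 across.
R2C3 = 19 − 13 = 6 completes the 19 across.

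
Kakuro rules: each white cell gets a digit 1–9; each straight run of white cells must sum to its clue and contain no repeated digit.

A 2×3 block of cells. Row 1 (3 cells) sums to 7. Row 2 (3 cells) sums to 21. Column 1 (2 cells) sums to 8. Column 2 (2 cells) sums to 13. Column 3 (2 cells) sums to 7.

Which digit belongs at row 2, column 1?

7

7 in 3 cells must be {1,2,4}.
The 7 across and the 13 down share only 4, so (1,2) = 4.
(2,2) = 13 − 4 = 9 completes the 13 down.
Nothing is forced directly, so branch on (2,1), whose candidates are 5 or 7. If (2,1) = 5: then (1,1) would have to be in {1,2} for the 7 across but in {3} for the 8 down — contradiction. So (2,1) = 7.
(1,1) = 8 − 7 = 1 completes the 8 down.
(1,3) = 7 − 5 = 2 completes the 7 across.
(2,3) = 21 − 16 = 5 completes the 21 across.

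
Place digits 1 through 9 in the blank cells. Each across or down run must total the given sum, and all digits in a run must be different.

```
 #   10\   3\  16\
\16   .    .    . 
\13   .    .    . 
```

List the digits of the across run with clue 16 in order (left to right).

3 in 2 cells must be {1,2}; 16 in 2 cells must be {7,9}.
Nothing is forced directly, so branch on R1C3, whose candidates are 7 or 9. If R1C3 = 7: that forces R1C2 = 1, R2C2 = 2, after which R2C3 would have to be in {3,4,5,6,7,8} for the 13 across but in {9} for the 16 down — contradiction. So R1C3 = 9.
R2C3 = 16 − 9 = 7 completes the 16 down.
Nothing is forced directly, so branch on R1C2, whose candidates are 1 or 2. If R1C2 = 2: then R1C1 would have to be in {5} for the 16 across but in {1,2,3,4,6,7,8,9} for the 10 down — contradiction. So R1C2 = 1.
R1C1 = 16 − 10 = 6 completes the 16 across.
R2C1 = 10 − 6 = 4 completes the 10 down.
R2C2 = 13 − 11 = 2 completes the 13 across.

6 1 9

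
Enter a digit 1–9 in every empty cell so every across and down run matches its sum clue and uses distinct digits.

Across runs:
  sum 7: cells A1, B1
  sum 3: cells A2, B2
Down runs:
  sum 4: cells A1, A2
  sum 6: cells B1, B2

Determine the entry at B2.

2

3 in 2 cells must be {1,2}; 4 in 2 cells must be {1,3}.
The 3 across and the 4 down share only 1, so A2 = 1.
B2 = 3 − 1 = 2 completes the 3 across.
A1 = 4 − 1 = 3 completes the 4 down.
B1 = 7 − 3 = 4 completes the 7 across.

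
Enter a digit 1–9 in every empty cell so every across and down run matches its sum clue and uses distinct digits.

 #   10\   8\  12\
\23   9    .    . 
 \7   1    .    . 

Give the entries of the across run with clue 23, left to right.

9, 6, 8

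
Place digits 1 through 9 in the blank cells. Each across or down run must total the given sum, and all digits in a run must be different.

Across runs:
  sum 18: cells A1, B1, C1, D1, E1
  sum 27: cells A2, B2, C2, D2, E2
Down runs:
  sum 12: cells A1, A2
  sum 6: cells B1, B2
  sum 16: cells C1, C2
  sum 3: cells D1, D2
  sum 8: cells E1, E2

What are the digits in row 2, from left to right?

7, 4, 9, 2, 5

16 in 2 cells must be {7,9}; 3 in 2 cells must be {1,2}.
Only 7 fits C1 under both its across sum 18 and down sum 16.
C2 = 16 − 7 = 9 completes the 16 down.
Nothing is forced directly, so branch on A1, whose candidates are 3 or 5. If A1 = 3: then A2 would have to be in {1,2,3,4,5,6,7,8} for the 27 across but in {9} for the 12 down — contradiction. So A1 = 5.
A2 = 12 − 5 = 7 completes the 12 down.
No cell is forced outright now. B1 can only be 1 or 2 (the digits allowed by both its 18 across and its 6 down). If B1 = 1: that forces D1 = 2, E1 = 3, B2 = 5, after which D2 would have to be in {2,4} for the 27 across but in {1} for the 3 down — contradiction. So B1 = 2.
Given what's placed, D1 must be 1 to fit the 18 across and 3 down.
E1 = 18 − 15 = 3 completes the 18 across.
B2 = 6 − 2 = 4 completes the 6 down.
D2 = 3 − 1 = 2 completes the 3 down.
E2 = 27 − 22 = 5 completes the 27 across.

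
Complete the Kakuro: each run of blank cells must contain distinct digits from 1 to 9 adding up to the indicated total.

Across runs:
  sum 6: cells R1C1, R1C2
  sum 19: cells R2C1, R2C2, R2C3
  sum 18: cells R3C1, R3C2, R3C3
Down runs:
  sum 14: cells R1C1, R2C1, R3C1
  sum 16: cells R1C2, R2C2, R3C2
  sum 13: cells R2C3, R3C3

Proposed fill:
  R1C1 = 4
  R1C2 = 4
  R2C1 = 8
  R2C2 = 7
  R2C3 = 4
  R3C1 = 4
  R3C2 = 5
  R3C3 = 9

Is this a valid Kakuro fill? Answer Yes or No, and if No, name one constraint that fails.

No — the down run R1C1–R3C1 sums to 16, not 14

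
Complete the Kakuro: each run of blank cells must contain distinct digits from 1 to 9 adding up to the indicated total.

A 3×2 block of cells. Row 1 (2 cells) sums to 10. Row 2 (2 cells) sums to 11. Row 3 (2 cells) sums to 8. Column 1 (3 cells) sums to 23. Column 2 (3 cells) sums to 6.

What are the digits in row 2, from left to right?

8 3

23 in 3 cells must be {6,8,9}; 6 in 3 cells must be {1,2,3}.
The 8 across and the 23 down share only 6, so (3,1) = 6.
(3,2) = 8 − 6 = 2 completes the 8 across.
Given what's placed, (2,2) must be 3 to fit the 11 across and 6 down.
(1,2) = 6 − 5 = 1 completes the 6 down.
(2,1) = 11 − 3 = 8 completes the 11 across.
(1,1) = 10 − 1 = 9 completes the 10 across.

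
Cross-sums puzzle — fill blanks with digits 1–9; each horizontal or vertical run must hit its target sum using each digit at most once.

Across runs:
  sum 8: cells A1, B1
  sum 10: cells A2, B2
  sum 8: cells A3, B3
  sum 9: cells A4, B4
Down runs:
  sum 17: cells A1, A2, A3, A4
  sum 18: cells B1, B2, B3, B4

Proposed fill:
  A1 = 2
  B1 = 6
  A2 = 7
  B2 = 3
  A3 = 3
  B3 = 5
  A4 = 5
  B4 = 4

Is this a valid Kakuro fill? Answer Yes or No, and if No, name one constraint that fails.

Across: 2+6=8; 7+3=10; 3+5=8; 5+4=9. Down: 2+7+3+5=17; 6+3+5+4=18. No digit repeats within any run.

Yes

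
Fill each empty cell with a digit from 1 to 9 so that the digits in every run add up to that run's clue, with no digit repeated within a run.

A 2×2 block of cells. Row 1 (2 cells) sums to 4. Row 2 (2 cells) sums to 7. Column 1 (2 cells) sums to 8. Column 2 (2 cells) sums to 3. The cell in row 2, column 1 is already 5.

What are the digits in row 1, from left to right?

3 1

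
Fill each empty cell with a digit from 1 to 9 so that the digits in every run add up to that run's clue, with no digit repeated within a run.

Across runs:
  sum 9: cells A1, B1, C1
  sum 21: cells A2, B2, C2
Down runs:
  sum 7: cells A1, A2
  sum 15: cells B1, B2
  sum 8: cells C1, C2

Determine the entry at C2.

7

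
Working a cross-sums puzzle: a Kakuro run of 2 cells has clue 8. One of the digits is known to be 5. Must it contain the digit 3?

Yes

The only way to make 8 from 2 distinct digits under that restriction is {3,5}, which contains 3.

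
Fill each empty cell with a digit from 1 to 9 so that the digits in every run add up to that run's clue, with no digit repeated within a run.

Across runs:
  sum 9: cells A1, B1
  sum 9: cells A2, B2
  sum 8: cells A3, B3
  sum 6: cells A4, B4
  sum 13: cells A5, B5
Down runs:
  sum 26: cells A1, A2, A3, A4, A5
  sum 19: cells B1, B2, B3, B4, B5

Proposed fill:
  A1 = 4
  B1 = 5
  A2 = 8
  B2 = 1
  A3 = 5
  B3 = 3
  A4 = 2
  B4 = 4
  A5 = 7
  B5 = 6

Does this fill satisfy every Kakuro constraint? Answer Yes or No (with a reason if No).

Yes

Across: 4+5=9; 8+1=9; 5+3=8; 2+4=6; 7+6=13. Down: 4+8+5+2+7=26; 5+1+3+4+6=19. No digit repeats within any run.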